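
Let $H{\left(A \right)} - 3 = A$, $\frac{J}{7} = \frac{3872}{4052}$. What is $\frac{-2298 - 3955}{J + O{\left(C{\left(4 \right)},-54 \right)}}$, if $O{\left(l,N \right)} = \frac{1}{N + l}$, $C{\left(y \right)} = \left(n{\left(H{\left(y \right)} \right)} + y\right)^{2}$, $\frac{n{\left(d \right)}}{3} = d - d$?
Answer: $- \frac{240702982}{256475} \approx -938.5$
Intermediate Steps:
$J = \frac{6776}{1013}$ ($J = 7 \cdot \frac{3872}{4052} = 7 \cdot 3872 \cdot \frac{1}{4052} = 7 \cdot \frac{968}{1013} = \frac{6776}{1013} \approx 6.689$)
$H{\left(A \right)} = 3 + A$
$n{\left(d \right)} = 0$ ($n{\left(d \right)} = 3 \left(d - d\right) = 3 \cdot 0 = 0$)
$C{\left(y \right)} = y^{2}$ ($C{\left(y \right)} = \left(0 + y\right)^{2} = y^{2}$)
$\frac{-2298 - 3955}{J + O{\left(C{\left(4 \right)},-54 \right)}} = \frac{-2298 - 3955}{\frac{6776}{1013} + \frac{1}{-54 + 4^{2}}} = - \frac{6253}{\frac{6776}{1013} + \frac{1}{-54 + 16}} = - \frac{6253}{\frac{6776}{1013} + \frac{1}{-38}} = - \frac{6253}{\frac{6776}{1013} - \frac{1}{38}} = - \frac{6253}{\frac{256475}{38494}} = \left(-6253\right) \frac{38494}{256475} = - \frac{240702982}{256475}$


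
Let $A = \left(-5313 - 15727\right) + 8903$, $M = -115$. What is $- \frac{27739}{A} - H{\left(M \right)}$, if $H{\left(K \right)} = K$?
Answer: $\frac{1423494}{12137} \approx 117.29$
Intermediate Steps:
$A = -12137$ ($A = -21040 + 8903 = -12137$)
$- \frac{27739}{A} - H{\left(M \right)} = - \frac{27739}{-12137} - -115 = \left(-27739\right) \left(- \frac{1}{12137}\right) + 115 = \frac{27739}{12137} + 115 = \frac{1423494}{12137}$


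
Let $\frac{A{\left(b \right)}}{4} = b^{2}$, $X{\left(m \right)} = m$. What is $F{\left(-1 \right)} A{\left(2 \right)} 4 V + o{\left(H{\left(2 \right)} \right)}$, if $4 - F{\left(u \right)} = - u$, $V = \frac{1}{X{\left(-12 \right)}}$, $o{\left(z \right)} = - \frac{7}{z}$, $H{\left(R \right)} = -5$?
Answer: $- \frac{73}{5} \approx -14.6$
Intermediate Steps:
$V = - \frac{1}{12}$ ($V = \frac{1}{-12} = - \frac{1}{12} \approx -0.083333$)
$F{\left(u \right)} = 4 + u$ ($F{\left(u \right)} = 4 - - u = 4 + u$)
$A{\left(b \right)} = 4 b^{2}$
$F{\left(-1 \right)} A{\left(2 \right)} 4 V + o{\left(H{\left(2 \right)} \right)} = \left(4 - 1\right) 4 \cdot 2^{2} \cdot 4 \left(- \frac{1}{12}\right) - \frac{7}{-5} = 3 \cdot 4 \cdot 4 \cdot 4 \left(- \frac{1}{12}\right) - - \frac{7}{5} = 3 \cdot 16 \cdot 4 \left(- \frac{1}{12}\right) + \frac{7}{5} = 48 \cdot 4 \left(- \frac{1}{12}\right) + \frac{7}{5} = 192 \left(- \frac{1}{12}\right) + \frac{7}{5} = -16 + \frac{7}{5} = - \frac{73}{5}$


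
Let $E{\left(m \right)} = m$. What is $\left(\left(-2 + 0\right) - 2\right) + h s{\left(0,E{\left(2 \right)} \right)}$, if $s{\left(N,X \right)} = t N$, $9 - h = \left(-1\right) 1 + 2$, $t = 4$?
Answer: $-4$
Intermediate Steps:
$h = 8$ ($h = 9 - \left(\left(-1\right) 1 + 2\right) = 9 - \left(-1 + 2\right) = 9 - 1 = 8$)
$s{\left(N,X \right)} = 4 N$
$\left(\left(-2 + 0\right) - 2\right) + h s{\left(0,E{\left(2 \right)} \right)} = \left(\left(-2 + 0\right) - 2\right) + 8 \cdot 4 \cdot 0 = \left(-2 - 2\right) + 8 \cdot 0 = -4 + 0 = -4$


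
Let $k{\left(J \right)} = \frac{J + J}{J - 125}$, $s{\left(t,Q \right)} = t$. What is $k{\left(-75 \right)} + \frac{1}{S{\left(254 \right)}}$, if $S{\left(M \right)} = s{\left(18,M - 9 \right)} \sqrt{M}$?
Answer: $\frac{3}{4} + \frac{\sqrt{254}}{4572} \approx 0.75349$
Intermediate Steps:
$k{\left(J \right)} = \frac{2 J}{-125 + J}$
$S{\left(M \right)} = 18 \sqrt{M}$
$k{\left(-75 \right)} + \frac{1}{S{\left(254 \right)}} = 2 \left(-75\right) \frac{1}{-125 - 75} + \frac{1}{18 \sqrt{254}} = 2 \left(-75\right) \frac{1}{-200} + \frac{\sqrt{254}}{4572} = 2 \left(-75\right) \left(- \frac{1}{200}\right) + \frac{\sqrt{254}}{4572} = \frac{3}{4} + \frac{\sqrt{254}}{4572}$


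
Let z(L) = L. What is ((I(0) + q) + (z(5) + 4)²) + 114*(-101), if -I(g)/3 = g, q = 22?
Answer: -11411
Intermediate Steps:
I(g) = -3*g
((I(0) + q) + (z(5) + 4)²) + 114*(-101) = ((-3*0 + 22) + (5 + 4)²) + 114*(-101) = ((0 + 22) + 9²) - 11514 = (22 + 81) - 11514 = 103 - 11514 = -11411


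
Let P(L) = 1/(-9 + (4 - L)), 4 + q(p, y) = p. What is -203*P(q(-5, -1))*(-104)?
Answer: 5278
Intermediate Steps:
q(p, y) = -4 + p
P(L) = 1/(-5 - L)
-203*P(q(-5, -1))*(-104) = -(-203)/(5 + (-4 - 5))*(-104) = -(-203)/(5 - 9)*(-104) = -(-203)/(-4)*(-104) = -(-203)*(-1)/4*(-104) = -203*1/4*(-104) = -203/4*(-104) = 5278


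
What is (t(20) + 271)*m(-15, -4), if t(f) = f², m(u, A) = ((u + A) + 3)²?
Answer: 171776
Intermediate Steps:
m(u, A) = (3 + A + u)² (m(u, A) = ((A + u) + 3)² = (3 + A + u)²)
(t(20) + 271)*m(-15, -4) = (20² + 271)*(3 - 4 - 15)² = (400 + 271)*(-16)² = 671*256 = 171776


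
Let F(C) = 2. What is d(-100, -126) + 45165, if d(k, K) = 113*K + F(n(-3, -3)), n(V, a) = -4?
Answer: 30929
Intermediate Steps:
d(k, K) = 2 + 113*K (d(k, K) = 113*K + 2 = 2 + 113*K)
d(-100, -126) + 45165 = (2 + 113*(-126)) + 45165 = (2 - 14238) + 45165 = -14236 + 45165 = 30929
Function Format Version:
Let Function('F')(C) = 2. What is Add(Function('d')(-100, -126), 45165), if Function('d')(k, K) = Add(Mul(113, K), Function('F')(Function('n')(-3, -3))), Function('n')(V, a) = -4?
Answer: 30929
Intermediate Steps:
Function('d')(k, K) = Add(2, Mul(113, K)) (Function('d')(k, K) = Add(Mul(113, K), 2) = Add(2, Mul(113, K)))
Add(Function('d')(-100, -126), 45165) = Add(Add(2, Mul(113, -126)), 45165) = Add(Add(2, -14238), 45165) = Add(-14236, 45165) = 30929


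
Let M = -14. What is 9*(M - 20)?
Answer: -306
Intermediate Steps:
9*(M - 20) = 9*(-14 - 20) = 9*(-34) = -306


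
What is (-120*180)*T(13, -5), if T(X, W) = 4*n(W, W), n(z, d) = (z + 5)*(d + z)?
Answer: 0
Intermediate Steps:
n(z, d) = (5 + z)*(d + z)
T(X, W) = 8*W**2 + 40*W (T(X, W) = 4*(W**2 + 5*W + 5*W + W*W) = 4*(W**2 + 5*W + 5*W + W**2) = 4*(2*W**2 + 10*W) = 8*W**2 + 40*W)
(-120*180)*T(13, -5) = (-120*180)*(8*(-5)*(5 - 5)) = -172800*(-5)*0 = -21600*0 = 0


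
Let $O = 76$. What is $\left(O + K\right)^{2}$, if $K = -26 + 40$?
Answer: $8100$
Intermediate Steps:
$K = 14$
$\left(O + K\right)^{2} = \left(76 + 14\right)^{2} = 90^{2} = 8100$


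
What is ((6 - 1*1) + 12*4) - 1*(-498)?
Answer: 551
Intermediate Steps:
((6 - 1*1) + 12*4) - 1*(-498) = ((6 - 1) + 48) + 498 = (5 + 48) + 498 = 53 + 498 = 551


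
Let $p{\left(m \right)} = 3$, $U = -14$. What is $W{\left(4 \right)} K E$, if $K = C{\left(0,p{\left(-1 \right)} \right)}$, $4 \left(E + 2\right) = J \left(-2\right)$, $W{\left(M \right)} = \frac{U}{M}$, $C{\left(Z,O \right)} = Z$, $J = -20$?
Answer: $0$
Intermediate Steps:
$W{\left(M \right)} = - \frac{14}{M}$
$E = 8$ ($E = -2 + \frac{\left(-20\right) \left(-2\right)}{4} = -2 + \frac{1}{4} \cdot 40 = -2 + 10 = 8$)
$K = 0$
$W{\left(4 \right)} K E = - \frac{14}{4} \cdot 0 \cdot 8 = \left(-14\right) \frac{1}{4} \cdot 0 \cdot 8 = \left(- \frac{7}{2}\right) 0 \cdot 8 = 0 \cdot 8 = 0$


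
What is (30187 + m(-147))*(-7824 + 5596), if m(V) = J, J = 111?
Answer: -67503944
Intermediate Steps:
m(V) = 111
(30187 + m(-147))*(-7824 + 5596) = (30187 + 111)*(-7824 + 5596) = 30298*(-2228) = -67503944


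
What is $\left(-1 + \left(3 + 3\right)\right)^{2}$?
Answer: $25$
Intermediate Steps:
$\left(-1 + \left(3 + 3\right)\right)^{2} = \left(-1 + 6\right)^{2} = 5^{2} = 25$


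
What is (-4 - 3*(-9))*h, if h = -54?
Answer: -1242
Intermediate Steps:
(-4 - 3*(-9))*h = (-4 - 3*(-9))*(-54) = (-4 + 27)*(-54) = 23*(-54) = -1242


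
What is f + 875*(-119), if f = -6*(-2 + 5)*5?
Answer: -104215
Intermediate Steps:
f = -90 (f = -6*3*5 = -18*5 = -90)
f + 875*(-119) = -90 + 875*(-119) = -90 - 104125 = -104215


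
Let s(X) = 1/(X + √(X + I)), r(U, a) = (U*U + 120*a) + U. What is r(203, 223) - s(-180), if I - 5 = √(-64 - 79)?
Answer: 68172 + 1/(180 - √(-175 + I*√143)) ≈ 68172.0 + 0.00040837*I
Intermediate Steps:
r(U, a) = U + U² + 120*a (r(U, a) = (U² + 120*a) + U = U + U² + 120*a)
I = 5 + I*√143 (I = 5 + √(-64 - 79) = 5 + √(-143) = 5 + I*√143 ≈ 5.0 + 11.958*I)
s(X) = 1/(X + √(5 + X + I*√143)) (s(X) = 1/(X + √(X + (5 + I*√143))) = 1/(X + √(5 + X + I*√143)))
r(203, 223) - s(-180) = (203 + 203² + 120*223) - 1/(-180 + √(5 - 180 + I*√143)) = (203 + 41209 + 26760) - 1/(-180 + √(-175 + I*√143)) = 68172 - 1/(-180 + √(-175 + I*√143))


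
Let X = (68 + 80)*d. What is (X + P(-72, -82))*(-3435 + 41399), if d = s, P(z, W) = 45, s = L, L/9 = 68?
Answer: 3440335644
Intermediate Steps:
L = 612 (L = 9*68 = 612)
s = 612
d = 612
X = 90576 (X = (68 + 80)*612 = 148*612 = 90576)
(X + P(-72, -82))*(-3435 + 41399) = (90576 + 45)*(-3435 + 41399) = 90621*37964 = 3440335644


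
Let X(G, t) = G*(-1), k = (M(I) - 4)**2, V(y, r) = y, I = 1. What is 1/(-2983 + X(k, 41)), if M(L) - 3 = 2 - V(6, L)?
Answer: -1/3008 ≈ -0.00033245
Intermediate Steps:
M(L) = -1 (M(L) = 3 + (2 - 1*6) = 3 + (2 - 6) = 3 - 4 = -1)
k = 25 (k = (-1 - 4)**2 = (-5)**2 = 25)
X(G, t) = -G
1/(-2983 + X(k, 41)) = 1/(-2983 - 1*25) = 1/(-2983 - 25) = 1/(-3008) = -1/3008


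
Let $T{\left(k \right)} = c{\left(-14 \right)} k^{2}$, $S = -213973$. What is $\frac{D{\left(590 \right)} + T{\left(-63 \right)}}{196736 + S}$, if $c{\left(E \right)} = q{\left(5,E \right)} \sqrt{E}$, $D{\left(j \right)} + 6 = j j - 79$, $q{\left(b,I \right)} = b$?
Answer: $- \frac{348015}{17237} - \frac{19845 i \sqrt{14}}{17237} \approx -20.19 - 4.3078 i$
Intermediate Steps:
$D{\left(j \right)} = -85 + j^{2}$ ($D{\left(j \right)} = -6 + \left(j j - 79\right) = -6 + \left(j^{2} - 79\right) = -6 + \left(-79 + j^{2}\right) = -85 + j^{2}$)
$c{\left(E \right)} = 5 \sqrt{E}$
$T{\left(k \right)} = 5 i \sqrt{14} k^{2}$ ($T{\left(k \right)} = 5 \sqrt{-14} k^{2} = 5 i \sqrt{14} k^{2}$)
$\frac{D{\left(590 \right)} + T{\left(-63 \right)}}{196736 + S} = \frac{\left(-85 + 590^{2}\right) + 5 i \sqrt{14} \left(-63\right)^{2}}{196736 - 213973} = \frac{\left(-85 + 348100\right) + 5 i \sqrt{14} \cdot 3969}{-17237} = \left(348015 + 19845 i \sqrt{14}\right) \left(- \frac{1}{17237}\right) = - \frac{348015}{17237} - \frac{19845 i \sqrt{14}}{17237}$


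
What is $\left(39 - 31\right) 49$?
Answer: $392$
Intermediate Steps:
$\left(39 - 31\right) 49 = 8 \cdot 49 = 392$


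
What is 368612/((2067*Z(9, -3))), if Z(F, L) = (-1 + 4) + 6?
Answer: 368612/18603 ≈ 19.815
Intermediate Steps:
Z(F, L) = 9 (Z(F, L) = 3 + 6 = 9)
368612/((2067*Z(9, -3))) = 368612/((2067*9)) = 368612/18603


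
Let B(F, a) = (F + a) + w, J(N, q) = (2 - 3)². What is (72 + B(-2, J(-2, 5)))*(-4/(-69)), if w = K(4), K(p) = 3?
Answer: 296/69 ≈ 4.2899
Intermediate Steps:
w = 3
J(N, q) = 1 (J(N, q) = (-1)² = 1)
B(F, a) = 3 + F + a (B(F, a) = (F + a) + 3 = 3 + F + a)
(72 + B(-2, J(-2, 5)))*(-4/(-69)) = (72 + (3 - 2 + 1))*(-4/(-69)) = (72 + 2)*(-4*(-1/69)) = 74*(4/69) = 296/69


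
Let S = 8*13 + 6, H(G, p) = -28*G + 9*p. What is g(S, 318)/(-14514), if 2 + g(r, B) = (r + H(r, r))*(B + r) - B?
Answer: 423880/7257 ≈ 58.410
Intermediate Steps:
S = 110 (S = 104 + 6 = 110)
g(r, B) = -2 - B - 18*r*(B + r) (g(r, B) = -2 + ((r + (-28*r + 9*r))*(B + r) - B) = -2 + ((r - 19*r)*(B + r) - B) = -2 + ((-18*r)*(B + r) - B) = -2 + (-18*r*(B + r) - B) = -2 + (-B - 18*r*(B + r)) = -2 - B - 18*r*(B + r))
g(S, 318)/(-14514) = (-2 - 1*318 - 18*110**2 - 18*318*110)/(-14514) = (-2 - 318 - 18*12100 - 629640)*(-1/14514) = (-2 - 318 - 217800 - 629640)*(-1/14514) = -847760*(-1/14514) = 423880/7257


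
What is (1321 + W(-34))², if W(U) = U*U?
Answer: 6135529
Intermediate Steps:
W(U) = U²
(1321 + W(-34))² = (1321 + (-34)²)² = (1321 + 1156)² = 2477² = 6135529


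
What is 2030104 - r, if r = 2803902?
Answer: -773798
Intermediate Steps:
2030104 - r = 2030104 - 1*2803902 = 2030104 - 2803902 = -773798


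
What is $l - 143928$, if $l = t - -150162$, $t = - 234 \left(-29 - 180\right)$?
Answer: $55140$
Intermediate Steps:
$t = 48906$ ($t = \left(-234\right) \left(-209\right) = 48906$)
$l = 199068$ ($l = 48906 - -150162 = 48906 + 150162 = 199068$)
$l - 143928 = 199068 - 143928 = 55140$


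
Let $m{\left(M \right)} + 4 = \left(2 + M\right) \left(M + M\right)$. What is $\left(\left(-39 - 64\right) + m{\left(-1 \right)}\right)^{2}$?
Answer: $11881$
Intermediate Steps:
$m{\left(M \right)} = -4 + 2 M \left(2 + M\right)$ ($m{\left(M \right)} = -4 + \left(2 + M\right) \left(M + M\right) = -4 + \left(2 + M\right) 2 M = -4 + 2 M \left(2 + M\right)$)
$\left(\left(-39 - 64\right) + m{\left(-1 \right)}\right)^{2} = \left(\left(-39 - 64\right) + \left(-4 + 2 \left(-1\right)^{2} + 4 \left(-1\right)\right)\right)^{2} = \left(-103 - 6\right)^{2} = \left(-109\right)^{2} = 11881$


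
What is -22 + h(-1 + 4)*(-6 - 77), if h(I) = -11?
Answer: 891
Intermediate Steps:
-22 + h(-1 + 4)*(-6 - 77) = -22 - 11*(-6 - 77) = -22 - 11*(-83) = -22 + 913 = 891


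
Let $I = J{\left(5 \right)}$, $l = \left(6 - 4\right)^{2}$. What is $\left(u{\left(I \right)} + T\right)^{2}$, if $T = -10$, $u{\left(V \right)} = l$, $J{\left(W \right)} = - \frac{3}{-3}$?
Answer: $36$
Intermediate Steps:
$J{\left(W \right)} = 1$ ($J{\left(W \right)} = \left(-3\right) \left(- \frac{1}{3}\right) = 1$)
$l = 4$ ($l = 2^{2} = 4$)
$I = 1$
$u{\left(V \right)} = 4$
$\left(u{\left(I \right)} + T\right)^{2} = \left(4 - 10\right)^{2} = \left(-6\right)^{2} = 36$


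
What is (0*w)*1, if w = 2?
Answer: 0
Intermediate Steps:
(0*w)*1 = (0*2)*1 = 0*1 = 0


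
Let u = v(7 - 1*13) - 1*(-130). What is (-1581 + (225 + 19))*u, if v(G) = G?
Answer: -165788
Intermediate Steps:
u = 124 (u = (7 - 1*13) - 1*(-130) = (7 - 13) + 130 = -6 + 130 = 124)
(-1581 + (225 + 19))*u = (-1581 + (225 + 19))*124 = (-1581 + 244)*124 = -1337*124 = -165788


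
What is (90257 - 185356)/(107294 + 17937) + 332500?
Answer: 41639212401/125231 ≈ 3.3250e+5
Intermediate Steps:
(90257 - 185356)/(107294 + 17937) + 332500 = -95099/125231 + 332500 = 41639212401/125231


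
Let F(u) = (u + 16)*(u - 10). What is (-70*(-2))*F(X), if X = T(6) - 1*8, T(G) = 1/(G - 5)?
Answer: -21420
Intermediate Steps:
T(G) = 1/(-5 + G)
X = -7 (X = 1/(-5 + 6) - 1*8 = 1/1 - 8 = 1 - 8 = -7)
F(u) = (-10 + u)*(16 + u) (F(u) = (16 + u)*(-10 + u) = (-10 + u)*(16 + u))
(-70*(-2))*F(X) = (-70*(-2))*(-160 + (-7)² + 6*(-7)) = 140*(-160 + 49 - 42) = 140*(-153) = -21420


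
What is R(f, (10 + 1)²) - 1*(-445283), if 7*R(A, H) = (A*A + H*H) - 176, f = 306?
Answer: 460726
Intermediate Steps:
R(A, H) = -176/7 + A²/7 + H²/7 (R(A, H) = ((A*A + H*H) - 176)/7 = ((A² + H²) - 176)/7 = (-176 + A² + H²)/7 = -176/7 + A²/7 + H²/7)
R(f, (10 + 1)²) - 1*(-445283) = (-176/7 + (⅐)*306² + ((10 + 1)²)²/7) - 1*(-445283) = (-176/7 + (⅐)*93636 + (11²)²/7) + 445283 = (-176/7 + 93636/7 + (⅐)*121²) + 445283 = (-176/7 + 93636/7 + (⅐)*14641) + 445283 = (-176/7 + 93636/7 + 14641/7) + 445283 = 15443 + 445283 = 460726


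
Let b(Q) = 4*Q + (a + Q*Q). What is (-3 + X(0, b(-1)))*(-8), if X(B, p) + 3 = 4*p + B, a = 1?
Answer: 112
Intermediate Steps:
b(Q) = 1 + Q**2 + 4*Q (b(Q) = 4*Q + (1 + Q*Q) = 4*Q + (1 + Q**2) = 1 + Q**2 + 4*Q)
X(B, p) = -3 + B + 4*p (X(B, p) = -3 + (4*p + B) = -3 + (B + 4*p) = -3 + B + 4*p)
(-3 + X(0, b(-1)))*(-8) = (-3 + (-3 + 0 + 4*(1 + (-1)**2 + 4*(-1))))*(-8) = (-3 + (-3 + 0 + 4*(1 + 1 - 4)))*(-8) = (-3 + (-3 + 0 + 4*(-2)))*(-8) = (-3 + (-3 + 0 - 8))*(-8) = (-3 - 11)*(-8) = -14*(-8) = 112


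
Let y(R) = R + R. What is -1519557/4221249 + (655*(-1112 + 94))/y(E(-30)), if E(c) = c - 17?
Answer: 469090630392/66132901 ≈ 7093.1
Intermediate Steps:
E(c) = -17 + c
y(R) = 2*R
-1519557/4221249 + (655*(-1112 + 94))/y(E(-30)) = -1519557/4221249 + (655*(-1112 + 94))/((2*(-17 - 30))) = -1519557*1/4221249 + (655*(-1018))/((2*(-47))) = -506519/1407083 - 666790/(-94) = -506519/1407083 - 666790*(-1/94) = -506519/1407083 + 333395/47 = 469090630392/66132901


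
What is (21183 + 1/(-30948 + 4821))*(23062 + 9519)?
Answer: 18031897107440/26127 ≈ 6.9016e+8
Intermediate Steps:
(21183 + 1/(-30948 + 4821))*(23062 + 9519) = (21183 + 1/(-26127))*32581 = (21183 - 1/26127)*32581 = (553448240/26127)*32581 = 18031897107440/26127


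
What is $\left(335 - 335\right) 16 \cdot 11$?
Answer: $0$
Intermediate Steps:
$\left(335 - 335\right) 16 \cdot 11 = \left(335 - 335\right) 176 = 0 \cdot 176 = 0$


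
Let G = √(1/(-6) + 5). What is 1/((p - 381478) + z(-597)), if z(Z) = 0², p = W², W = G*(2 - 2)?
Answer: -1/381478 ≈ -2.6214e-6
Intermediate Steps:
G = √174/6 (G = √(-⅙ + 5) = √(29/6) = √174/6 ≈ 2.1985)
W = 0 (W = (√174/6)*(2 - 2) = (√174/6)*0 = 0)
p = 0 (p = 0² = 0)
z(Z) = 0
1/((p - 381478) + z(-597)) = 1/((0 - 381478) + 0) = 1/(-381478 + 0) = 1/(-381478) = -1/381478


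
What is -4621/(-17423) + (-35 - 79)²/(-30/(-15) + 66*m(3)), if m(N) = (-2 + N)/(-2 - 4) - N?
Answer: -25052529/400729 ≈ -62.517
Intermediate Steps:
m(N) = ⅓ - 7*N/6 (m(N) = (-2 + N)/(-6) - N = (-2 + N)*(-⅙) - N = (⅓ - N/6) - N = ⅓ - 7*N/6)
-4621/(-17423) + (-35 - 79)²/(-30/(-15) + 66*m(3)) = -4621/(-17423) + (-35 - 79)²/(-30/(-15) + 66*(⅓ - 7/6*3)) = -4621*(-1/17423) + (-114)²/(-30*(-1/15) + 66*(⅓ - 7/2)) = 4621/17423 + 12996/(2 + 66*(-19/6)) = 4621/17423 + 12996/(2 - 209) = 4621/17423 + 12996/(-207) = 4621/17423 + 12996*(-1/207) = 4621/17423 - 1444/23 = -25052529/400729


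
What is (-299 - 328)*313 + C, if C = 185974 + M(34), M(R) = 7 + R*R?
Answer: -9114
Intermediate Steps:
M(R) = 7 + R²
C = 187137 (C = 185974 + (7 + 34²) = 185974 + (7 + 1156) = 185974 + 1163 = 187137)
(-299 - 328)*313 + C = (-299 - 328)*313 + 187137 = -627*313 + 187137 = -196251 + 187137 = -9114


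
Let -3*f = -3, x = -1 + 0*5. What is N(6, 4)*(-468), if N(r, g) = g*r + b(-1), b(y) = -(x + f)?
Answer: -11232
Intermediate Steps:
x = -1 (x = -1 + 0 = -1)
f = 1 (f = -⅓*(-3) = 1)
b(y) = 0 (b(y) = -(-1 + 1) = -1*0 = 0)
N(r, g) = g*r (N(r, g) = g*r + 0 = g*r)
N(6, 4)*(-468) = (4*6)*(-468) = 24*(-468) = -11232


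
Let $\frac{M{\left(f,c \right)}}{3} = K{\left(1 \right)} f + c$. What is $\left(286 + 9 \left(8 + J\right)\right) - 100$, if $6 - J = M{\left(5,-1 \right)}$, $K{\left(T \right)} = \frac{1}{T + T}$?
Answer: $\frac{543}{2} \approx 271.5$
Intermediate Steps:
$K{\left(T \right)} = \frac{1}{2 T}$
$M{\left(f,c \right)} = 3 c + \frac{3 f}{2}$ ($M{\left(f,c \right)} = 3 \left(\frac{1}{2 \cdot 1} f + c\right) = 3 \left(\frac{1}{2} \cdot 1 f + c\right) = 3 \left(\frac{f}{2} + c\right) = 3 \left(c + \frac{f}{2}\right) = 3 c + \frac{3 f}{2}$)
$J = \frac{3}{2}$ ($J = 6 - \left(3 \left(-1\right) + \frac{3}{2} \cdot 5\right) = 6 - \left(-3 + \frac{15}{2}\right) = 6 - \frac{9}{2} = \frac{3}{2} \approx 1.5$)
$\left(286 + 9 \left(8 + J\right)\right) - 100 = \left(286 + 9 \left(8 + \frac{3}{2}\right)\right) - 100 = \left(286 + 9 \cdot \frac{19}{2}\right) - 100 = \left(286 + \frac{171}{2}\right) - 100 = \frac{743}{2} - 100 = \frac{543}{2}$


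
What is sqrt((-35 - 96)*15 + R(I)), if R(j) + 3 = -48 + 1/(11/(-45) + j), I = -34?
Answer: 3*I*sqrt(531936249)/1541 ≈ 44.9*I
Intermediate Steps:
R(j) = -51 + 1/(-11/45 + j) (R(j) = -3 + (-48 + 1/(11/(-45) + j)) = -3 + (-48 + 1/(11*(-1/45) + j)) = -3 + (-48 + 1/(-11/45 + j)) = -51 + 1/(-11/45 + j))
sqrt((-35 - 96)*15 + R(I)) = sqrt((-35 - 96)*15 + 3*(202 - 765*(-34))/(-11 + 45*(-34))) = sqrt(-131*15 + 3*(202 + 26010)/(-11 - 1530)) = sqrt(-1965 + 3*26212/(-1541)) = sqrt(-1965 + 3*(-1/1541)*26212) = sqrt(-1965 - 78636/1541) = sqrt(-3106701/1541) = 3*I*sqrt(531936249)/1541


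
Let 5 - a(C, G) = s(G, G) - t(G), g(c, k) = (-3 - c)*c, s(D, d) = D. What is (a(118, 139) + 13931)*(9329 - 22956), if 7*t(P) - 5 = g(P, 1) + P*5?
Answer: -1056651207/7 ≈ -1.5095e+8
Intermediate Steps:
g(c, k) = c*(-3 - c)
t(P) = 5/7 + 5*P/7 - P*(3 + P)/7 (t(P) = 5/7 + (-P*(3 + P) + P*5)/7 = 5/7 + (-P*(3 + P) + 5*P)/7 = 5/7 + (5*P - P*(3 + P))/7 = 5/7 + (5*P/7 - P*(3 + P)/7) = 5/7 + 5*P/7 - P*(3 + P)/7)
a(C, G) = 40/7 - 5*G/7 - G**2/7 (a(C, G) = 5 - (G - (5/7 - G**2/7 + 2*G/7)) = 5 - (G + (-5/7 - 2*G/7 + G**2/7)) = 5 - (-5/7 + G**2/7 + 5*G/7) = 5 + (5/7 - 5*G/7 - G**2/7) = 40/7 - 5*G/7 - G**2/7)
(a(118, 139) + 13931)*(9329 - 22956) = ((40/7 - 5/7*139 - 1/7*139**2) + 13931)*(9329 - 22956) = ((40/7 - 695/7 - 1/7*19321) + 13931)*(-13627) = ((40/7 - 695/7 - 19321/7) + 13931)*(-13627) = (-19976/7 + 13931)*(-13627) = (77541/7)*(-13627) = -1056651207/7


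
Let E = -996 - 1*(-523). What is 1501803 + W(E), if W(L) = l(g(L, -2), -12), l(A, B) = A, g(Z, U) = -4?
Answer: 1501799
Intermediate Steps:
E = -473 (E = -996 + 523 = -473)
W(L) = -4
1501803 + W(E) = 1501803 - 4 = 1501799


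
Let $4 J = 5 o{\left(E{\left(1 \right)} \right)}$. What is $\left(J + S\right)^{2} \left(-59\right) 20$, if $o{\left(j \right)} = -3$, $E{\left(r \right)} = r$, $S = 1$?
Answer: $- \frac{35695}{4} \approx -8923.8$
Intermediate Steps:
$J = - \frac{15}{4}$ ($J = \frac{5 \left(-3\right)}{4} = \frac{1}{4} \left(-15\right) = - \frac{15}{4} \approx -3.75$)
$\left(J + S\right)^{2} \left(-59\right) 20 = \left(- \frac{15}{4} + 1\right)^{2} \left(-59\right) 20 = \left(- \frac{11}{4}\right)^{2} \left(-59\right) 20 = \frac{121}{16} \left(-59\right) 20 = \left(- \frac{7139}{16}\right) 20 = - \frac{35695}{4}$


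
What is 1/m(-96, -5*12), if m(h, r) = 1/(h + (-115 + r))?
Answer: -271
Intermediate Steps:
m(h, r) = 1/(-115 + h + r)
1/m(-96, -5*12) = 1/(1/(-115 - 96 - 5*12)) = 1/(1/(-115 - 96 - 60)) = 1/(1/(-271)) = 1/(-1/271) = -271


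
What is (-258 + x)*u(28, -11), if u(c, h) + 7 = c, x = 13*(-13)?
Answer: -8967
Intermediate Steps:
x = -169
u(c, h) = -7 + c
(-258 + x)*u(28, -11) = (-258 - 169)*(-7 + 28) = -427*21 = -8967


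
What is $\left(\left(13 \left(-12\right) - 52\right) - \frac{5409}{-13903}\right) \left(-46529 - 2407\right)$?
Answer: $\frac{141249604440}{13903} \approx 1.016 \cdot 10^{7}$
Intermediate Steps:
$\left(\left(13 \left(-12\right) - 52\right) - \frac{5409}{-13903}\right) \left(-46529 - 2407\right) = \left(\left(-156 - 52\right) - - \frac{5409}{13903}\right) \left(-48936\right) = \left(-208 + \frac{5409}{13903}\right) \left(-48936\right) = \left(- \frac{2886415}{13903}\right) \left(-48936\right) = \frac{141249604440}{13903}$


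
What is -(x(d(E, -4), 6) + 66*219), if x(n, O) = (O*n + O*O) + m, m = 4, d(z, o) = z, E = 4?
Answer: -14518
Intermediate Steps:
x(n, O) = 4 + O² + O*n (x(n, O) = (O*n + O*O) + 4 = (O*n + O²) + 4 = (O² + O*n) + 4 = 4 + O² + O*n)
-(x(d(E, -4), 6) + 66*219) = -((4 + 6² + 6*4) + 66*219) = -((4 + 36 + 24) + 14454) = -(64 + 14454) = -1*14518 = -14518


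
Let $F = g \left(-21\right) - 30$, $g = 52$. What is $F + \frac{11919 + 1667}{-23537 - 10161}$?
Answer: $- \frac{18911371}{16849} \approx -1122.4$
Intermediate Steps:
$F = -1122$ ($F = 52 \left(-21\right) - 30 = -1092 - 30 = -1122$)
$F + \frac{11919 + 1667}{-23537 - 10161} = -1122 + \frac{11919 + 1667}{-23537 - 10161} = -1122 + \frac{13586}{-33698} = -1122 + 13586 \left(- \frac{1}{33698}\right) = -1122 - \frac{6793}{16849} = - \frac{18911371}{16849}$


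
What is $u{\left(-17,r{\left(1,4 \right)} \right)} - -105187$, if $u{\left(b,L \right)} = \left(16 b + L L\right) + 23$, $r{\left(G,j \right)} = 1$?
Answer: $104939$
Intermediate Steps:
$u{\left(b,L \right)} = 23 + L^{2} + 16 b$ ($u{\left(b,L \right)} = \left(16 b + L^{2}\right) + 23 = \left(L^{2} + 16 b\right) + 23 = 23 + L^{2} + 16 b$)
$u{\left(-17,r{\left(1,4 \right)} \right)} - -105187 = \left(23 + 1^{2} + 16 \left(-17\right)\right) - -105187 = \left(23 + 1 - 272\right) + 105187 = -248 + 105187 = 104939$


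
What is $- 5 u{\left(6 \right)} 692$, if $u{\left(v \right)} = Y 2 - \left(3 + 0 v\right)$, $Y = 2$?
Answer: $-3460$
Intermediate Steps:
$u{\left(v \right)} = 1$ ($u{\left(v \right)} = 2 \cdot 2 - \left(3 + 0 v\right) = 4 + \left(0 - 3\right) = 4 - 3 = 1$)
$- 5 u{\left(6 \right)} 692 = - 5 \cdot 1 \cdot 692 = \left(-5\right) 692 = -3460$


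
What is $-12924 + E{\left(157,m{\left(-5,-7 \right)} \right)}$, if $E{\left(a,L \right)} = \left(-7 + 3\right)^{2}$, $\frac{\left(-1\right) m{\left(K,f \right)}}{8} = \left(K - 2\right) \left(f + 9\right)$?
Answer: $-12908$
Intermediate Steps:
$m{\left(K,f \right)} = - 8 \left(-2 + K\right) \left(9 + f\right)$ ($m{\left(K,f \right)} = - 8 \left(K - 2\right) \left(f + 9\right) = - 8 \left(-2 + K\right) \left(9 + f\right)$)
$E{\left(a,L \right)} = 16$ ($E{\left(a,L \right)} = \left(-4\right)^{2} = 16$)
$-12924 + E{\left(157,m{\left(-5,-7 \right)} \right)} = -12924 + 16 = -12908$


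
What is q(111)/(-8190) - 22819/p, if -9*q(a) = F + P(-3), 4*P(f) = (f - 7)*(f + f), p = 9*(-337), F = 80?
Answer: 37383925/4968054 ≈ 7.5249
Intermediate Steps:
p = -3033
P(f) = f*(-7 + f)/2 (P(f) = ((f - 7)*(f + f))/4 = ((-7 + f)*(2*f))/4 = (2*f*(-7 + f))/4 = f*(-7 + f)/2)
q(a) = -95/9 (q(a) = -(80 + (½)*(-3)*(-7 - 3))/9 = -(80 + (½)*(-3)*(-10))/9 = -(80 + 15)/9 = -⅑*95 = -95/9)
q(111)/(-8190) - 22819/p = -95/9/(-8190) - 22819/(-3033) = -95/9*(-1/8190) - 22819*(-1/3033) = 19/14742 + 22819/3033 = 37383925/4968054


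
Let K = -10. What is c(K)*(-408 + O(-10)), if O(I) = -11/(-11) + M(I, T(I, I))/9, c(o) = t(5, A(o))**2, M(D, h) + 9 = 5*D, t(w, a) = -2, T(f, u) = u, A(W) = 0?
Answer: -14888/9 ≈ -1654.2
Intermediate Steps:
M(D, h) = -9 + 5*D
c(o) = 4 (c(o) = (-2)**2 = 4)
O(I) = 5*I/9 (O(I) = -11/(-11) + (-9 + 5*I)/9 = -11*(-1/11) + (-9 + 5*I)*(1/9) = 1 + (-1 + 5*I/9) = 5*I/9)
c(K)*(-408 + O(-10)) = 4*(-408 + (5/9)*(-10)) = 4*(-408 - 50/9) = 4*(-3722/9) = -14888/9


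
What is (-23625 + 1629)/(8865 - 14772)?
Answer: 7332/1969 ≈ 3.7237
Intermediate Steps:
(-23625 + 1629)/(8865 - 14772) = -21996/(-5907) = -21996*(-1/5907) = 7332/1969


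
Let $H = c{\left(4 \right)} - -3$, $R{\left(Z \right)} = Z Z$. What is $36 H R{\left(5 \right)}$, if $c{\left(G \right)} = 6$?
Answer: $8100$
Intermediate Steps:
$R{\left(Z \right)} = Z^{2}$
$H = 9$ ($H = 6 - -3 = 6 + 3 = 9$)
$36 H R{\left(5 \right)} = 36 \cdot 9 \cdot 5^{2} = 324 \cdot 25 = 8100$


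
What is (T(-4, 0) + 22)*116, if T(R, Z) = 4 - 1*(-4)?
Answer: 3480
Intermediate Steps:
T(R, Z) = 8 (T(R, Z) = 4 + 4 = 8)
(T(-4, 0) + 22)*116 = (8 + 22)*116 = 30*116 = 3480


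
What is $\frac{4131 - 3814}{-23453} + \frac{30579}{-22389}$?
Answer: $- \frac{241422200}{175029739} \approx -1.3793$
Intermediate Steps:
$\frac{4131 - 3814}{-23453} + \frac{30579}{-22389} = 317 \left(- \frac{1}{23453}\right) + 30579 \left(- \frac{1}{22389}\right) = - \frac{317}{23453} - \frac{10193}{7463} = - \frac{241422200}{175029739}$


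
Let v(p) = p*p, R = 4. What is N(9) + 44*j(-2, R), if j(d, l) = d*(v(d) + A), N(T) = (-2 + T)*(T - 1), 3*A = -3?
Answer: -208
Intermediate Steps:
A = -1 (A = (⅓)*(-3) = -1)
v(p) = p²
N(T) = (-1 + T)*(-2 + T) (N(T) = (-2 + T)*(-1 + T) = (-1 + T)*(-2 + T))
j(d, l) = d*(-1 + d²) (j(d, l) = d*(d² - 1) = d*(-1 + d²))
N(9) + 44*j(-2, R) = (2 + 9² - 3*9) + 44*((-2)³ - 1*(-2)) = (2 + 81 - 27) + 44*(-8 + 2) = 56 + 44*(-6) = 56 - 264 = -208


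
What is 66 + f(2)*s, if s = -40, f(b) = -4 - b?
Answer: 306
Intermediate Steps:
66 + f(2)*s = 66 + (-4 - 1*2)*(-40) = 66 + (-4 - 2)*(-40) = 66 - 6*(-40) = 66 + 240 = 306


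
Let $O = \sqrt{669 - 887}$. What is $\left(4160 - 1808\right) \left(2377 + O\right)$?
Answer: $5590704 + 2352 i \sqrt{218} \approx 5.5907 \cdot 10^{6} + 34727.0 i$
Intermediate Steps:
$O = i \sqrt{218}$ ($O = \sqrt{-218} = i \sqrt{218} \approx 14.765 i$)
$\left(4160 - 1808\right) \left(2377 + O\right) = \left(4160 - 1808\right) \left(2377 + i \sqrt{218}\right) = 2352 \left(2377 + i \sqrt{218}\right) = 5590704 + 2352 i \sqrt{218}$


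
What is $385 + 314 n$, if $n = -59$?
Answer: $-18141$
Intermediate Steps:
$385 + 314 n = 385 + 314 \left(-59\right) = 385 - 18526 = -18141$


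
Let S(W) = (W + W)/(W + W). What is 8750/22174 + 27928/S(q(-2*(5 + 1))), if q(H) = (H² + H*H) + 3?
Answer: 309642111/11087 ≈ 27928.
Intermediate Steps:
q(H) = 3 + 2*H² (q(H) = (H² + H²) + 3 = 2*H² + 3 = 3 + 2*H²)
S(W) = 1 (S(W) = (2*W)/((2*W)) = (2*W)*(1/(2*W)) = 1)
8750/22174 + 27928/S(q(-2*(5 + 1))) = 8750/22174 + 27928/1 = 8750*(1/22174) + 27928*1 = 4375/11087 + 27928 = 309642111/11087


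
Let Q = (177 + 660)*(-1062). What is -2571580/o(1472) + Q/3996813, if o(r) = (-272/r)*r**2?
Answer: 826852119937/133354998016 ≈ 6.2004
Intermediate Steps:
Q = -888894 (Q = 837*(-1062) = -888894)
o(r) = -272*r
-2571580/o(1472) + Q/3996813 = -2571580/((-272*1472)) - 888894/3996813 = -2571580/(-400384) - 888894*1/3996813 = -2571580*(-1/400384) - 296298/1332271 = 642895/100096 - 296298/1332271 = 826852119937/133354998016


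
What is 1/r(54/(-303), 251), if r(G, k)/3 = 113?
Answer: 1/339 ≈ 0.0029499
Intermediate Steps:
r(G, k) = 339 (r(G, k) = 3*113 = 339)
1/r(54/(-303), 251) = 1/339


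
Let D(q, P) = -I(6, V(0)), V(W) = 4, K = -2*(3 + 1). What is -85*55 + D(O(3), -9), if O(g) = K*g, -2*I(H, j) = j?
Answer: -4673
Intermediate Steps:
K = -8 (K = -2*4 = -8)
I(H, j) = -j/2
O(g) = -8*g
D(q, P) = 2 (D(q, P) = -(-1)*4/2 = -1*(-2) = 2)
-85*55 + D(O(3), -9) = -85*55 + 2 = -4675 + 2 = -4673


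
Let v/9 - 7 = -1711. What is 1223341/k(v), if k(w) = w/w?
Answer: 1223341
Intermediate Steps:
v = -15336 (v = 63 + 9*(-1711) = 63 - 15399 = -15336)
k(w) = 1
1223341/k(v) = 1223341/1 = 1223341*1 = 1223341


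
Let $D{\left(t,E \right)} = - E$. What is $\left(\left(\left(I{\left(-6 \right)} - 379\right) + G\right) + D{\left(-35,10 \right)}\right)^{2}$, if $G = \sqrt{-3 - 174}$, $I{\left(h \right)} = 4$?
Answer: $\left(385 - i \sqrt{177}\right)^{2} \approx 1.4805 \cdot 10^{5} - 10244.0 i$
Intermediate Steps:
$G = i \sqrt{177}$ ($G = \sqrt{-177} = i \sqrt{177} \approx 13.304 i$)
$\left(\left(\left(I{\left(-6 \right)} - 379\right) + G\right) + D{\left(-35,10 \right)}\right)^{2} = \left(\left(\left(4 - 379\right) + i \sqrt{177}\right) - 10\right)^{2} = \left(\left(-375 + i \sqrt{177}\right) - 10\right)^{2} = \left(-385 + i \sqrt{177}\right)^{2}$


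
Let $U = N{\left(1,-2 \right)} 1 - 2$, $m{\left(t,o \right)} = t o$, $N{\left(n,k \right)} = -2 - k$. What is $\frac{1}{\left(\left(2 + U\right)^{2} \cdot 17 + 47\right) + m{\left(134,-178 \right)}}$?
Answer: $- \frac{1}{23805} \approx -4.2008 \cdot 10^{-5}$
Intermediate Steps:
$m{\left(t,o \right)} = o t$
$U = -2$ ($U = \left(-2 - -2\right) 1 - 2 = \left(-2 + 2\right) 1 - 2 = 0 \cdot 1 - 2 = 0 - 2 = -2$)
$\frac{1}{\left(\left(2 + U\right)^{2} \cdot 17 + 47\right) + m{\left(134,-178 \right)}} = \frac{1}{\left(\left(2 - 2\right)^{2} \cdot 17 + 47\right) - 23852} = \frac{1}{\left(0^{2} \cdot 17 + 47\right) - 23852} = \frac{1}{\left(0 \cdot 17 + 47\right) - 23852} = \frac{1}{\left(0 + 47\right) - 23852} = \frac{1}{47 - 23852} = \frac{1}{-23805} = - \frac{1}{23805}$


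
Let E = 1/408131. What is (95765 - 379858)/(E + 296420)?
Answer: -115947160183/120978191021 ≈ -0.95841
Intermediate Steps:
E = 1/408131 ≈ 2.4502e-6
(95765 - 379858)/(E + 296420) = (95765 - 379858)/(1/408131 + 296420) = -284093/120978191021/408131 = -284093*408131/120978191021 = -115947160183/120978191021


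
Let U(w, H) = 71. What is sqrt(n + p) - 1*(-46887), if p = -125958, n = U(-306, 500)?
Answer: 46887 + I*sqrt(125887) ≈ 46887.0 + 354.81*I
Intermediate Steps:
n = 71
sqrt(n + p) - 1*(-46887) = sqrt(71 - 125958) - 1*(-46887) = sqrt(-125887) + 46887 = I*sqrt(125887) + 46887 = 46887 + I*sqrt(125887)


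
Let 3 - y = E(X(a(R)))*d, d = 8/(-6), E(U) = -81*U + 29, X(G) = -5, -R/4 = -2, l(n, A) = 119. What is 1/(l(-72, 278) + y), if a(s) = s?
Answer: 3/2102 ≈ 0.0014272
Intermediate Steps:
R = 8 (R = -4*(-2) = 8)
E(U) = 29 - 81*U
d = -4/3 (d = 8*(-⅙) = -4/3 ≈ -1.3333)
y = 1745/3 (y = 3 - (29 - 81*(-5))*(-4)/3 = 3 - (29 + 405)*(-4)/3 = 3 - 434*(-4)/3 = 3 - 1*(-1736/3) = 3 + 1736/3 = 1745/3 ≈ 581.67)
1/(l(-72, 278) + y) = 1/(119 + 1745/3) = 1/(2102/3) = 3/2102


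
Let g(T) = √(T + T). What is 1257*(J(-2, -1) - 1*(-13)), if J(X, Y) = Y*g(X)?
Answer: 16341 - 2514*I ≈ 16341.0 - 2514.0*I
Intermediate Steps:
g(T) = √2*√T (g(T) = √(2*T) = √2*√T)
J(X, Y) = Y*√2*√X (J(X, Y) = Y*(√2*√X) = Y*√2*√X)
1257*(J(-2, -1) - 1*(-13)) = 1257*(-√2*√(-2) - 1*(-13)) = 1257*(-√2*I*√2 + 13) = 1257*(-2*I + 13) = 1257*(13 - 2*I) = 16341 - 2514*I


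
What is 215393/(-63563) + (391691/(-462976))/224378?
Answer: -22375400596743737/6603027979550464 ≈ -3.3887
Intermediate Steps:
215393/(-63563) + (391691/(-462976))/224378 = 215393*(-1/63563) + (391691*(-1/462976))*(1/224378) = -215393/63563 - 391691/462976*1/224378 = -215393/63563 - 391691/103881628928 = -22375400596743737/6603027979550464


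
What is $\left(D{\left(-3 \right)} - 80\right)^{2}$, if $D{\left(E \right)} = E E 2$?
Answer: $3844$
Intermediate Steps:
$D{\left(E \right)} = 2 E^{2}$ ($D{\left(E \right)} = E^{2} \cdot 2 = 2 E^{2}$)
$\left(D{\left(-3 \right)} - 80\right)^{2} = \left(2 \left(-3\right)^{2} - 80\right)^{2} = \left(2 \cdot 9 - 80\right)^{2} = \left(18 - 80\right)^{2} = \left(-62\right)^{2} = 3844$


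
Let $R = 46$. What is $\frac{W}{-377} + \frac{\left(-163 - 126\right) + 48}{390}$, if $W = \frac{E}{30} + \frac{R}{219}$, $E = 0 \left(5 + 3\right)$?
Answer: $- \frac{170219}{275210} \approx -0.61851$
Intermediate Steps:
$E = 0$ ($E = 0 \cdot 8 = 0$)
$W = \frac{46}{219}$ ($W = \frac{0}{30} + \frac{46}{219} = 0 \cdot \frac{1}{30} + 46 \cdot \frac{1}{219} = 0 + \frac{46}{219} = \frac{46}{219} \approx 0.21005$)
$\frac{W}{-377} + \frac{\left(-163 - 126\right) + 48}{390} = \frac{46}{219 \left(-377\right)} + \frac{\left(-163 - 126\right) + 48}{390} = \frac{46}{219} \left(- \frac{1}{377}\right) + \left(-289 + 48\right) \frac{1}{390} = - \frac{46}{82563} - \frac{241}{390} = - \frac{170219}{275210}$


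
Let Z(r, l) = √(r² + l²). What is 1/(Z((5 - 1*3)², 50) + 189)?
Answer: 189/33205 - 2*√629/33205 ≈ 0.0041813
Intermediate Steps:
Z(r, l) = √(l² + r²)
1/(Z((5 - 1*3)², 50) + 189) = 1/(√(50² + ((5 - 1*3)²)²) + 189) = 1/(√(2500 + ((5 - 3)²)²) + 189) = 1/(√(2500 + (2²)²) + 189) = 1/(√(2500 + 4²) + 189) = 1/(√(2500 + 16) + 189) = 1/(√2516 + 189) = 1/(2*√629 + 189) = 1/(189 + 2*√629)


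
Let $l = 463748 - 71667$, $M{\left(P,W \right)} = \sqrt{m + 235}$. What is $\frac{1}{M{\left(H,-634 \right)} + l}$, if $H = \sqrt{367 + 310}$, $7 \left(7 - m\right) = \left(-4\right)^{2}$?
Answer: $\frac{2744567}{1076092572249} - \frac{\sqrt{11746}}{1076092572249} \approx 2.5504 \cdot 10^{-6}$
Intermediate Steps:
$m = \frac{33}{7}$ ($m = 7 - \frac{\left(-4\right)^{2}}{7} = 7 - \frac{16}{7} = \frac{33}{7} \approx 4.7143$)
$H = \sqrt{677} \approx 26.019$
$M{\left(P,W \right)} = \frac{\sqrt{11746}}{7}$ ($M{\left(P,W \right)} = \sqrt{\frac{33}{7} + 235} = \sqrt{\frac{1678}{7}} = \frac{\sqrt{11746}}{7}$)
$l = 392081$
$\frac{1}{M{\left(H,-634 \right)} + l} = \frac{1}{\frac{\sqrt{11746}}{7} + 392081} = \frac{1}{392081 + \frac{\sqrt{11746}}{7}}$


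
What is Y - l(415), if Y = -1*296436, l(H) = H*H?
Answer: -468661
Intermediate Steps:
l(H) = H**2
Y = -296436
Y - l(415) = -296436 - 1*415**2 = -296436 - 1*172225 = -296436 - 172225 = -468661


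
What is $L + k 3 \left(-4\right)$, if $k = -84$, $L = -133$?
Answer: $875$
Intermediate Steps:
$L + k 3 \left(-4\right) = -133 - 84 \cdot 3 \left(-4\right) = -133 - -1008 = -133 + 1008 = 875$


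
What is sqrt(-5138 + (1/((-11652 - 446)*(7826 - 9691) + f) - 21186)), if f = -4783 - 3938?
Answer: 5*I*sqrt(535625090582050315)/22554049 ≈ 162.25*I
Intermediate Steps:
f = -8721
sqrt(-5138 + (1/((-11652 - 446)*(7826 - 9691) + f) - 21186)) = sqrt(-5138 + (1/((-11652 - 446)*(7826 - 9691) - 8721) - 21186)) = sqrt(-5138 + (1/(-12098*(-1865) - 8721) - 21186)) = sqrt(-5138 + (1/(22562770 - 8721) - 21186)) = sqrt(-5138 + (1/22554049 - 21186)) = sqrt(-5138 - 477830082113/22554049) = sqrt(-593712785875/22554049) = 5*I*sqrt(535625090582050315)/22554049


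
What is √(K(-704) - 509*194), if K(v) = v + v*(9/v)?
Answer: 3*I*√11049 ≈ 315.34*I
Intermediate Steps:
K(v) = 9 + v (K(v) = v + 9 = 9 + v)
√(K(-704) - 509*194) = √((9 - 704) - 509*194) = √(-695 - 98746) = √(-99441) = 3*I*√11049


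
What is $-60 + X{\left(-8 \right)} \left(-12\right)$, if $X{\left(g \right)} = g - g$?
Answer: $-60$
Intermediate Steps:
$X{\left(g \right)} = 0$
$-60 + X{\left(-8 \right)} \left(-12\right) = -60 + 0 \left(-12\right) = -60 + 0 = -60$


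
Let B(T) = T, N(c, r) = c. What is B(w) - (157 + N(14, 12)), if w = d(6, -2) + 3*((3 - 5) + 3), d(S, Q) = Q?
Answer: -170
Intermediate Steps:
w = 1 (w = -2 + 3*((3 - 5) + 3) = -2 + 3*(-2 + 3) = -2 + 3*1 = -2 + 3 = 1)
B(w) - (157 + N(14, 12)) = 1 - (157 + 14) = 1 - 1*171 = 1 - 171 = -170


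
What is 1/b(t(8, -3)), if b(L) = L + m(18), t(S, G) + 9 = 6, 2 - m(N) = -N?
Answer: 1/17 ≈ 0.058824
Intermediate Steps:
m(N) = 2 + N (m(N) = 2 - (-1)*N = 2 + N)
t(S, G) = -3 (t(S, G) = -9 + 6 = -3)
b(L) = 20 + L (b(L) = L + (2 + 18) = L + 20 = 20 + L)
1/b(t(8, -3)) = 1/(20 - 3) = 1/17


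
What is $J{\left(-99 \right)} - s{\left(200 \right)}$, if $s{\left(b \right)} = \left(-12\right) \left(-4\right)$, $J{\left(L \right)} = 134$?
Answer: $86$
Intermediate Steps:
$s{\left(b \right)} = 48$
$J{\left(-99 \right)} - s{\left(200 \right)} = 134 - 48 = 86$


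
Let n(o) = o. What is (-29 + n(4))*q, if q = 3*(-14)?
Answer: 1050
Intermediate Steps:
q = -42
(-29 + n(4))*q = (-29 + 4)*(-42) = -25*(-42) = 1050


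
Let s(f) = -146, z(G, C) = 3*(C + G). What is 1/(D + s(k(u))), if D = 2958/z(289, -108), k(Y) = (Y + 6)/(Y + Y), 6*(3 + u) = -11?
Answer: -181/25440 ≈ -0.0071148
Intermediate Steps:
u = -29/6 (u = -3 + (⅙)*(-11) = -3 - 11/6 = -29/6 ≈ -4.8333)
z(G, C) = 3*C + 3*G
k(Y) = (6 + Y)/(2*Y) (k(Y) = (6 + Y)/((2*Y)) = (6 + Y)*(1/(2*Y)) = (6 + Y)/(2*Y))
D = 986/181 (D = 2958/(3*(-108) + 3*289) = 2958/(-324 + 867) = 2958/543 = 2958*(1/543) = 986/181 ≈ 5.4475)
1/(D + s(k(u))) = 1/(986/181 - 146) = 1/(-25440/181) = -181/25440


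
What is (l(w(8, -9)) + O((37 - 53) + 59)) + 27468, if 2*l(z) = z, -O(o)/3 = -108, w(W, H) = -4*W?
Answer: 27776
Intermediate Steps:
O(o) = 324 (O(o) = -3*(-108) = 324)
l(z) = z/2
(l(w(8, -9)) + O((37 - 53) + 59)) + 27468 = ((-4*8)/2 + 324) + 27468 = ((1/2)*(-32) + 324) + 27468 = (-16 + 324) + 27468 = 308 + 27468 = 27776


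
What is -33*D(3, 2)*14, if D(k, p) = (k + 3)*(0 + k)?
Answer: -8316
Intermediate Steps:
D(k, p) = k*(3 + k) (D(k, p) = (3 + k)*k = k*(3 + k))
-33*D(3, 2)*14 = -99*(3 + 3)*14 = -99*6*14 = -33*18*14 = -594*14 = -8316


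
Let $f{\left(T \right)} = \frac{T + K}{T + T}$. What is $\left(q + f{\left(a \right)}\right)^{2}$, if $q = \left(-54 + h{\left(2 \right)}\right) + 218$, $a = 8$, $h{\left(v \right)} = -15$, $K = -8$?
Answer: $22201$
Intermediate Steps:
$f{\left(T \right)} = \frac{-8 + T}{2 T}$ ($f{\left(T \right)} = \frac{T - 8}{T + T} = \frac{-8 + T}{2 T}$)
$q = 149$ ($q = \left(-54 - 15\right) + 218 = -69 + 218 = 149$)
$\left(q + f{\left(a \right)}\right)^{2} = \left(149 + \frac{-8 + 8}{2 \cdot 8}\right)^{2} = \left(149 + \frac{1}{2} \cdot \frac{1}{8} \cdot 0\right)^{2} = \left(149 + 0\right)^{2} = 149^{2} = 22201$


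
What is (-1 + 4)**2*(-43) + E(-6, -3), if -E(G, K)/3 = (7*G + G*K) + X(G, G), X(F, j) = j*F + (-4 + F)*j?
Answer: -603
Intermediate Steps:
X(F, j) = F*j + j*(-4 + F)
E(G, K) = -21*G - 6*G*(-2 + G) - 3*G*K (E(G, K) = -3*((7*G + G*K) + 2*G*(-2 + G)) = -3*(7*G + G*K + 2*G*(-2 + G)) = -21*G - 6*G*(-2 + G) - 3*G*K)
(-1 + 4)**2*(-43) + E(-6, -3) = (-1 + 4)**2*(-43) + 3*(-6)*(-3 - 1*(-3) - 2*(-6)) = 3**2*(-43) + 3*(-6)*(-3 + 3 + 12) = 9*(-43) + 3*(-6)*12 = -387 - 216 = -603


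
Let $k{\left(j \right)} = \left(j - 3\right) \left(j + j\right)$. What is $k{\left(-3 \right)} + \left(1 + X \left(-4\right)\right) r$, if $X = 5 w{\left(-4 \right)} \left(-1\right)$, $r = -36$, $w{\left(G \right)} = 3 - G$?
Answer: $-5040$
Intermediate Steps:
$X = -35$ ($X = 5 \left(3 - -4\right) \left(-1\right) = 5 \left(3 + 4\right) \left(-1\right) = 5 \cdot 7 \left(-1\right) = 35 \left(-1\right) = -35$)
$k{\left(j \right)} = 2 j \left(-3 + j\right)$ ($k{\left(j \right)} = \left(-3 + j\right) 2 j = 2 j \left(-3 + j\right)$)
$k{\left(-3 \right)} + \left(1 + X \left(-4\right)\right) r = 2 \left(-3\right) \left(-3 - 3\right) + \left(1 - -140\right) \left(-36\right) = 2 \left(-3\right) \left(-6\right) + \left(1 + 140\right) \left(-36\right) = 36 + 141 \left(-36\right) = 36 - 5076 = -5040$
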